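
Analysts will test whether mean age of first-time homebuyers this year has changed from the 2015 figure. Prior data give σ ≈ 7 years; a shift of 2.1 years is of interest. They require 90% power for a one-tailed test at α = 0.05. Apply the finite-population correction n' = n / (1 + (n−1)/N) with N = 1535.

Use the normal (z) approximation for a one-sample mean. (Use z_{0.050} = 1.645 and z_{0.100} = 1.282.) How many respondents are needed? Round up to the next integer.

n = 90

n = (z_α + z_β)² · σ² / δ²
  = (1.645 + 1.282)² · 7² / 2.1²
  = 8.5673 · 49 / 4.41
  = 95.19
Finite-population correction (N = 1535): 95.19 / (1 + (95.19 − 1)/1535) = 89.69.
Round up → n = 90.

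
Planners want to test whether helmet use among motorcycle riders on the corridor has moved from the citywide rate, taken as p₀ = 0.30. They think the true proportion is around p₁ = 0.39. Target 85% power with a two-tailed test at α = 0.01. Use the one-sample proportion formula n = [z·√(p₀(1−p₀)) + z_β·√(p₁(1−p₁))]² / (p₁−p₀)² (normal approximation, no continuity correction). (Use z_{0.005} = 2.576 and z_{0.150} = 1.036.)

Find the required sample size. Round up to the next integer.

n = 351

n = [z_{α/2}·√(p₀q₀) + z_β·√(p₁q₁)]² / (p₁ − p₀)²
  = [2.576·√(0.30·0.70) + 1.036·√(0.39·0.61)]² / (0.09)²
  = [2.576·0.4583 + 1.036·0.4877]² / 0.0081
  = [1.6858]² / 0.0081
  = 350.85
Round up → n = 351.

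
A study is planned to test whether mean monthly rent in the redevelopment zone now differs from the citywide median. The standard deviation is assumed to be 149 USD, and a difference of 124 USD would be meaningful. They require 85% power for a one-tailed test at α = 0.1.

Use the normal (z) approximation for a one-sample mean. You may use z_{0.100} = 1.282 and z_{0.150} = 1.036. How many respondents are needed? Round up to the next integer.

n = (z_α + z_β)² · σ² / δ²
  = (1.282 + 1.036)² · 149² / 124²
  = 5.3731 · 22201 / 15376
  = 7.76
Round up → n = 8.

n = 8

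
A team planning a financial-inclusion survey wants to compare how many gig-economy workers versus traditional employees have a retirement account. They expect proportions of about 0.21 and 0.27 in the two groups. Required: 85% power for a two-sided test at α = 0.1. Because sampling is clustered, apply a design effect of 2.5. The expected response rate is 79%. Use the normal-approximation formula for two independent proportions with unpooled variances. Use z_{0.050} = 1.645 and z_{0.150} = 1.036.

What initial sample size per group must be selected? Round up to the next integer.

n = (z_{α/2} + z_β)² · [p₁(1−p₁) + p₂(1−p₂)] / (p₁ − p₂)²
  = (1.645 + 1.036)² · (0.21·0.79 + 0.27·0.73) / (-0.06)²
  = (2.681)² · (0.1659 + 0.1971) / 0.0036
  = 7.1878 · 0.3630 / 0.0036
  = 724.77
Design effect: 2.5 × 724.77 = 1811.91.
Adjust for 79% response: 1811.91 / 0.79 = 2293.56.
Round up → n = 2294 per group.

n = 2294 per group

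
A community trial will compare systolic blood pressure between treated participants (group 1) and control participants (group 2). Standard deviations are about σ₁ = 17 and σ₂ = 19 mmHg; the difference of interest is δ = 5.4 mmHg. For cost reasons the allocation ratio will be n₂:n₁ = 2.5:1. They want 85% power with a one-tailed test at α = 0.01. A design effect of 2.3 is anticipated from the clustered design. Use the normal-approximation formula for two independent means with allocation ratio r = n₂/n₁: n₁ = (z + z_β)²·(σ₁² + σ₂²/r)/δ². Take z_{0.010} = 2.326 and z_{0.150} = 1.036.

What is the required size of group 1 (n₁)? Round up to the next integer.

n₁ = 387

n₁ = (z_α + z_β)² · (σ₁² + σ₂²/r) / δ²
   = (2.326 + 1.036)² · (17² + 19²/2.5) / 5.4²
   = 11.3030 · (289 + 144.4) / 29.16
   = 11.3030 · 433.4 / 29.16
   = 168.00
Design effect: 2.3 × 168.00 = 386.39.
Round up → n₁ = 387; n₂ = r·n₁ = 2.5 × 387 = 968.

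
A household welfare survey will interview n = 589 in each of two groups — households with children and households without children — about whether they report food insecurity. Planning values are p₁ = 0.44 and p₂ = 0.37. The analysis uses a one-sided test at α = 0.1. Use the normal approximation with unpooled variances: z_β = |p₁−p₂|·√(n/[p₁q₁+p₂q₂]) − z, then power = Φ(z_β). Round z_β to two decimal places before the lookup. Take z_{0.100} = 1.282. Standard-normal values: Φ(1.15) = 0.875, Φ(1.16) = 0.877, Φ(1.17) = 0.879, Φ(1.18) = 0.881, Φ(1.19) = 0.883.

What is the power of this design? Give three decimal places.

z_β = |p₁−p₂|·√(n/[p₁q₁+p₂q₂]) − z_α
    = 0.07 · √(589/0.4795) − 1.282
    = 0.07 · 35.0480 − 1.282
    = 2.4534 − 1.282 = 1.1714 → 1.17
Power = Φ(1.17) = 0.879.

Power ≈ 0.879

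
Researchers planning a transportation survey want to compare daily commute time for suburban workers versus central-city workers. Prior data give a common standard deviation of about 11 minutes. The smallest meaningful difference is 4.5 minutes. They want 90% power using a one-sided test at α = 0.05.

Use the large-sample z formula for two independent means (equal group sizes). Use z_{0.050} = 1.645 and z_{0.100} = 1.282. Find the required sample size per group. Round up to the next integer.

n = 103 per group

n = (z_α + z_β)² · (σ₁² + σ₂²) / δ²
  = (1.645 + 1.282)² · (2·11² = 242) / 4.5²
  = 8.5673 · 242 / 20.25
  = 102.38
Round up → n = 103 per group.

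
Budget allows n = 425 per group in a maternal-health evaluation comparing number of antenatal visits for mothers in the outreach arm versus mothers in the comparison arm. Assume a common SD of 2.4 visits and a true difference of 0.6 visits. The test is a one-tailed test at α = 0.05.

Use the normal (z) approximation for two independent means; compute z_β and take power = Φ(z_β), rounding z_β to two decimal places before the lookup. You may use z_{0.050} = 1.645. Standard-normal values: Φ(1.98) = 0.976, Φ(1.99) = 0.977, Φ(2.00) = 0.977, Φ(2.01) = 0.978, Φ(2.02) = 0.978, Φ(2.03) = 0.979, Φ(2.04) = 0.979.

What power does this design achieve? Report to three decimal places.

z_β = δ·√(n/(σ₁²+σ₂²)) − z_α
    = 0.6 · √(425/11.52) − 1.645
    = 0.6 · 6.07391 − 1.645
    = 3.6443 − 1.645 = 1.9993 → 2.00
Power = Φ(2.00) = 0.977.

Power ≈ 0.977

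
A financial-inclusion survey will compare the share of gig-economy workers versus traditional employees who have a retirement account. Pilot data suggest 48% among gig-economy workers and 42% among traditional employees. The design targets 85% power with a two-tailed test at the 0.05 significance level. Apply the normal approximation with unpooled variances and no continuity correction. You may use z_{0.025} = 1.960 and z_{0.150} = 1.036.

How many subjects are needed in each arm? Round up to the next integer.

n = (z_{α/2} + z_β)² · [p₁(1−p₁) + p₂(1−p₂)] / (p₁ − p₂)²
  = (1.960 + 1.036)² · (0.48·0.52 + 0.42·0.58) / (0.06)²
  = (2.996)² · (0.2496 + 0.2436) / 0.0036
  = 8.9760 · 0.4932 / 0.0036
  = 1229.71
Round up → n = 1230 per group.

n = 1230 per group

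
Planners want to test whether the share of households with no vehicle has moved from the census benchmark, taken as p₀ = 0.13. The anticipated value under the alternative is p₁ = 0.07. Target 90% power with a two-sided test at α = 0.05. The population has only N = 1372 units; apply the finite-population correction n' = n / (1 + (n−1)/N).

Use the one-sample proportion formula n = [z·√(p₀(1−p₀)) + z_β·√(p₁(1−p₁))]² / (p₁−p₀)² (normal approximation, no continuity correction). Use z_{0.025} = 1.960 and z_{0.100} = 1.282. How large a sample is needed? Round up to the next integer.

n = 226

n = [z_{α/2}·√(p₀q₀) + z_β·√(p₁q₁)]² / (p₁ − p₀)²
  = [1.960·√(0.13·0.87) + 1.282·√(0.07·0.93)]² / (-0.06)²
  = [1.960·0.3363 + 1.282·0.2551]² / 0.0036
  = [0.9863]² / 0.0036
  = 270.19
Finite-population correction (N = 1372): 270.19 / (1 + (270.19 − 1)/1372) = 225.88.
Round up → n = 226.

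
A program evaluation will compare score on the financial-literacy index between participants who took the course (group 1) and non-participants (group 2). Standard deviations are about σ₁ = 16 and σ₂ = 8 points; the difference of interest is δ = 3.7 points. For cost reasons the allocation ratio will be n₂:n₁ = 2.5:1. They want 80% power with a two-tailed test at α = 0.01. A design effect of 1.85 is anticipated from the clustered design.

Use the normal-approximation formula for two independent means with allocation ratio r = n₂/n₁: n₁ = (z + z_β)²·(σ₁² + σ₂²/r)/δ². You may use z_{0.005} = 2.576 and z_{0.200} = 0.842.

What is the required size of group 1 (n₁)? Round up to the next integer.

n₁ = (z_{α/2} + z_β)² · (σ₁² + σ₂²/r) / δ²
   = (2.576 + 0.842)² · (16² + 8²/2.5) / 3.7²
   = 11.6827 · (256 + 25.6) / 13.69
   = 11.6827 · 281.6 / 13.69
   = 240.31
Design effect: 1.85 × 240.31 = 444.58.
Round up → n₁ = 445; n₂ = r·n₁ = 2.5 × 445 = 1113.

n₁ = 445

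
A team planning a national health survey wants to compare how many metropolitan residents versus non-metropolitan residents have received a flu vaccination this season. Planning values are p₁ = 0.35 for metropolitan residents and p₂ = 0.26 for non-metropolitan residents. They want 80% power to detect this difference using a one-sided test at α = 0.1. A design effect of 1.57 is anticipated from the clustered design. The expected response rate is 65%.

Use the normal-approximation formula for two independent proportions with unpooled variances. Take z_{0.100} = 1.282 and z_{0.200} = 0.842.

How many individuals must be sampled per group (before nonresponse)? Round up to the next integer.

n = (z_α + z_β)² · [p₁(1−p₁) + p₂(1−p₂)] / (p₁ − p₂)²
  = (1.282 + 0.842)² · (0.35·0.65 + 0.26·0.74) / (0.09)²
  = (2.124)² · (0.2275 + 0.1924) / 0.0081
  = 4.5114 · 0.4199 / 0.0081
  = 233.87
Design effect: 1.57 × 233.87 = 367.17.
Adjust for 65% response: 367.17 / 0.65 = 564.88.
Round up → n = 565 per group.

n = 565 per group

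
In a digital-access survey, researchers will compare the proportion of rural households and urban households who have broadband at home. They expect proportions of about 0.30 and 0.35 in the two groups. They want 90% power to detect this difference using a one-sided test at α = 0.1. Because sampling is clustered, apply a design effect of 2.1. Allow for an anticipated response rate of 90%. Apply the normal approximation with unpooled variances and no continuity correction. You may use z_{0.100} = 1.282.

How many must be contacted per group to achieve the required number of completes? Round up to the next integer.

n = 2685 per group

n = (z_α + z_β)² · [p₁(1−p₁) + p₂(1−p₂)] / (p₁ − p₂)²
  = (1.282 + 1.282)² · (0.30·0.70 + 0.35·0.65) / (-0.05)²
  = (2.564)² · (0.2100 + 0.2275) / 0.0025
  = 6.5741 · 0.4375 / 0.0025
  = 1150.47
Design effect: 2.1 × 1150.47 = 2415.98.
Adjust for 90% response: 2415.98 / 0.90 = 2684.42.
Round up → n = 2685 per group.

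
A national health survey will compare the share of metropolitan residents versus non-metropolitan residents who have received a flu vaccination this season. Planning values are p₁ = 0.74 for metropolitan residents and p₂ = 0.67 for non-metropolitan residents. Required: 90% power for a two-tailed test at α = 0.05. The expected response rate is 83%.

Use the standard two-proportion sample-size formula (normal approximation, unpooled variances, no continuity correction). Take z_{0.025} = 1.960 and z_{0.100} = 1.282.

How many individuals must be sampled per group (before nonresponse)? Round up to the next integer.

n = 1069 per group

n = (z_{α/2} + z_β)² · [p₁(1−p₁) + p₂(1−p₂)] / (p₁ − p₂)²
  = (1.960 + 1.282)² · (0.74·0.26 + 0.67·0.33) / (0.07)²
  = (3.242)² · (0.1924 + 0.2211) / 0.0049
  = 10.5106 · 0.4135 / 0.0049
  = 886.96
Adjust for 83% response: 886.96 / 0.83 = 1068.63.
Round up → n = 1069 per group.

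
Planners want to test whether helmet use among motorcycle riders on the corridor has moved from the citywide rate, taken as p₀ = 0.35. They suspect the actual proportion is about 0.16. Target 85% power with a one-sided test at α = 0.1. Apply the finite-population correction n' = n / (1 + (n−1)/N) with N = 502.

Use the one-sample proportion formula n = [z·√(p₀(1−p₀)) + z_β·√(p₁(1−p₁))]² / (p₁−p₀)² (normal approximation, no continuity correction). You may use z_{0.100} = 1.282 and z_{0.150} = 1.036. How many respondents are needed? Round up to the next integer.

n = 26

n = [z_α·√(p₀q₀) + z_β·√(p₁q₁)]² / (p₁ − p₀)²
  = [1.282·√(0.35·0.65) + 1.036·√(0.16·0.84)]² / (-0.19)²
  = [1.282·0.4770 + 1.036·0.3666]² / 0.0361
  = [0.9913]² / 0.0361
  = 27.22
Finite-population correction (N = 502): 27.22 / (1 + (27.22 − 1)/502) = 25.87.
Round up → n = 26.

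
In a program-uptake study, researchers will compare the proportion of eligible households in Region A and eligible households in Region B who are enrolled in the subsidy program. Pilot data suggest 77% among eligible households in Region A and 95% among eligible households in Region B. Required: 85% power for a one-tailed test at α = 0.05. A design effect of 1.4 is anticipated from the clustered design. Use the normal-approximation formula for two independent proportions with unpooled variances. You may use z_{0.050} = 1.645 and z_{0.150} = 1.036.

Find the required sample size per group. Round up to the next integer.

n = (z_α + z_β)² · [p₁(1−p₁) + p₂(1−p₂)] / (p₁ − p₂)²
  = (1.645 + 1.036)² · (0.77·0.23 + 0.95·0.05) / (-0.18)²
  = (2.681)² · (0.1771 + 0.0475) / 0.0324
  = 7.1878 · 0.2246 / 0.0324
  = 49.83
Design effect: 1.4 × 49.83 = 69.76.
Round up → n = 70 per group.

n = 70 per group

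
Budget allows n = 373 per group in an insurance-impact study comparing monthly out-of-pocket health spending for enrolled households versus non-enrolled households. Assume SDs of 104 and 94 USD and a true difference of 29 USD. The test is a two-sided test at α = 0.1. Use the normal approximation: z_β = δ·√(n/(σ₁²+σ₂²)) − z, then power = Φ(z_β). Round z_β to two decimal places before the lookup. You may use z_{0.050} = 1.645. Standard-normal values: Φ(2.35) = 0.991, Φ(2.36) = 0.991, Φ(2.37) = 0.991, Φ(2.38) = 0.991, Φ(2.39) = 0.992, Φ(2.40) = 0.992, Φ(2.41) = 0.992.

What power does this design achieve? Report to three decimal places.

z_β = δ·√(n/(σ₁²+σ₂²)) − z_{α/2}
    = 29 · √(373/19652) − 1.645
    = 29 · 0.13777 − 1.645
    = 3.9953 − 1.645 = 2.3503 → 2.35
Power = Φ(2.35) = 0.991.

Power ≈ 0.991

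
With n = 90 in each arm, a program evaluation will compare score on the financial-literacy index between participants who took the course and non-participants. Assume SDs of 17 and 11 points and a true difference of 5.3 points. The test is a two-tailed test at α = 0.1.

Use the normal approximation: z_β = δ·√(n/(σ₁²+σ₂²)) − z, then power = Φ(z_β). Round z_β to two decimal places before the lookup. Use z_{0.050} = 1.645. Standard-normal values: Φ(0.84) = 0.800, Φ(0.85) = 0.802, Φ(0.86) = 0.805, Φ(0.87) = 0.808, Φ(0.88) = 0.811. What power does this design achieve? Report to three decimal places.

z_β = δ·√(n/(σ₁²+σ₂²)) − z_{α/2}
    = 5.3 · √(90/410) − 1.645
    = 5.3 · 0.46852 − 1.645
    = 2.4832 − 1.645 = 0.8382 → 0.84
Power = Φ(0.84) = 0.800.

Power ≈ 0.800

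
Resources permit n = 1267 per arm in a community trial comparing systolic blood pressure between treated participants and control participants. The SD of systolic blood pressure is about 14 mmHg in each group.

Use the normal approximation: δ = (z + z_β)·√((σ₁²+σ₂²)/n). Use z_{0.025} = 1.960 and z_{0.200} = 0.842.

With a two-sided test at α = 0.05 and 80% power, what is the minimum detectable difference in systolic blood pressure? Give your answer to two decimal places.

δ = (z_{α/2} + z_β) · √((σ₁²+σ₂²)/n)
  = (1.960 + 0.842) · √(392/1267)
  = 2.802 · √0.30939
  = 2.802 · 0.5562
  = 1.5586

Minimum detectable difference ≈ 1.56 mmHg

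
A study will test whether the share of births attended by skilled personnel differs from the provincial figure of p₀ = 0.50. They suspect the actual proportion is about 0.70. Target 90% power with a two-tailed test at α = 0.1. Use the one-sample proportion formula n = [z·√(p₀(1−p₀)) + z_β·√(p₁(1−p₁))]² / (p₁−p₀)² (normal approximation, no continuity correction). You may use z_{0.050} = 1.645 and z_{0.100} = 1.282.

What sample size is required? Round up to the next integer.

n = [z_{α/2}·√(p₀q₀) + z_β·√(p₁q₁)]² / (p₁ − p₀)²
  = [1.645·√(0.50·0.50) + 1.282·√(0.70·0.30)]² / (0.20)²
  = [1.645·0.5000 + 1.282·0.4583]² / 0.0400
  = [1.4100]² / 0.0400
  = 49.70
Round up → n = 50.

n = 50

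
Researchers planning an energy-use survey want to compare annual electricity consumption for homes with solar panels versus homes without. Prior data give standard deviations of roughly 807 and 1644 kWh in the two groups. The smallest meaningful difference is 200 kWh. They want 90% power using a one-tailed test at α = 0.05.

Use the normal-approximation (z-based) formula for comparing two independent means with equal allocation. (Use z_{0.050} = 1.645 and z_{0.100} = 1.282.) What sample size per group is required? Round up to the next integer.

n = (z_α + z_β)² · (σ₁² + σ₂²) / δ²
  = (1.645 + 1.282)² · (807² + 1644² = 3353985) / 200²
  = 8.5673 · 3353985 / 40000
  = 718.37
Round up → n = 719 per group.

n = 719 per group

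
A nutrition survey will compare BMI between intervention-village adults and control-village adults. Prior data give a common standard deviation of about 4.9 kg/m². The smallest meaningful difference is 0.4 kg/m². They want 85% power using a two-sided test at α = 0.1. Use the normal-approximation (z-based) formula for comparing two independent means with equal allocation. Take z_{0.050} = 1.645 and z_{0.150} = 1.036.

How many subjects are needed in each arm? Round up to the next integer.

n = 2158 per group

n = (z_{α/2} + z_β)² · (σ₁² + σ₂²) / δ²
  = (1.645 + 1.036)² · (2·4.9² = 48.02) / 0.4²
  = 7.1878 · 48.02 / 0.16
  = 2157.23
Round up → n = 2158 per group.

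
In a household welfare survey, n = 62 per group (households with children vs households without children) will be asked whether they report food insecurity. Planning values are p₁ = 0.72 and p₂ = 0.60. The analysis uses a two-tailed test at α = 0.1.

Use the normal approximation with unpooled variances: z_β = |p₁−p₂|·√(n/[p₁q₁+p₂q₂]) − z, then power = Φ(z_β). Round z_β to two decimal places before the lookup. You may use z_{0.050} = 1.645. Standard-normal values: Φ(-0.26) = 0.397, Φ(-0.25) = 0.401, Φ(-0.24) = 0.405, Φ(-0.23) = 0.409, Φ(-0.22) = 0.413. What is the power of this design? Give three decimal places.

Power ≈ 0.413

z_β = |p₁−p₂|·√(n/[p₁q₁+p₂q₂]) − z_{α/2}
    = 0.12 · √(62/0.4416) − 1.645
    = 0.12 · 11.8490 − 1.645
    = 1.4219 − 1.645 = -0.2231 → -0.22
Power = Φ(-0.22) = 0.413.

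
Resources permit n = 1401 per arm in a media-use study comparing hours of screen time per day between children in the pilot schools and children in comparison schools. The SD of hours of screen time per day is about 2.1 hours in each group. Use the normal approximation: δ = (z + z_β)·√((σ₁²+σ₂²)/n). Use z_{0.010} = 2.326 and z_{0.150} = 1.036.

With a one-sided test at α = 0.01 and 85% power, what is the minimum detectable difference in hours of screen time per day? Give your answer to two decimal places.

δ = (z_α + z_β) · √((σ₁²+σ₂²)/n)
  = (2.326 + 1.036) · √(8.82/1401)
  = 3.362 · √0.0063
  = 3.362 · 0.0793
  = 0.2668

Minimum detectable difference ≈ 0.27 hours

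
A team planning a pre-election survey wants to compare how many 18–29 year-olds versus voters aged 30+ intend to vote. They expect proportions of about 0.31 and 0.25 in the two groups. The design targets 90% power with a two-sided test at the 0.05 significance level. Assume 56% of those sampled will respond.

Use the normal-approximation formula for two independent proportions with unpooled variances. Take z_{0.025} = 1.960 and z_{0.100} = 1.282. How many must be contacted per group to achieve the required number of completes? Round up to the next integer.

n = (z_{α/2} + z_β)² · [p₁(1−p₁) + p₂(1−p₂)] / (p₁ − p₂)²
  = (1.960 + 1.282)² · (0.31·0.69 + 0.25·0.75) / (0.06)²
  = (3.242)² · (0.2139 + 0.1875) / 0.0036
  = 10.5106 · 0.4014 / 0.0036
  = 1171.93
Adjust for 56% response: 1171.93 / 0.56 = 2092.73.
Round up → n = 2093 per group.

n = 2093 per group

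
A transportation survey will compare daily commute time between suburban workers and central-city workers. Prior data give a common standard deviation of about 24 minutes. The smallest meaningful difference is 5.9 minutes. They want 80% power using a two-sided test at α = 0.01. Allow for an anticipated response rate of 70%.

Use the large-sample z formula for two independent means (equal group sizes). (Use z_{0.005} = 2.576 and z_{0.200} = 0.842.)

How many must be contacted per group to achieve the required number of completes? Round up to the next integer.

n = 553 per group

n = (z_{α/2} + z_β)² · (σ₁² + σ₂²) / δ²
  = (2.576 + 0.842)² · (2·24² = 1152) / 5.9²
  = 11.6827 · 1152 / 34.81
  = 386.63
Adjust for 70% response: 386.63 / 0.70 = 552.32.
Round up → n = 553 per group.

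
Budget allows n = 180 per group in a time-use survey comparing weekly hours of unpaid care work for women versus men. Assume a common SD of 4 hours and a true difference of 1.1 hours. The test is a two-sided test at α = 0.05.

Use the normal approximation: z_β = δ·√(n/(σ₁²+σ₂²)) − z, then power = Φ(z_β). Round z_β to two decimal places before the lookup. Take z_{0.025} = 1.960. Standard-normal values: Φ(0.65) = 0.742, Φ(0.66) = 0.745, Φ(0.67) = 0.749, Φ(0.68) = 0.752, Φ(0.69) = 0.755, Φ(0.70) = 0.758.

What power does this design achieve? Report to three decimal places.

Power ≈ 0.742

z_β = δ·√(n/(σ₁²+σ₂²)) − z_{α/2}
    = 1.1 · √(180/32) − 1.960
    = 1.1 · 2.37171 − 1.960
    = 2.6089 − 1.960 = 0.6489 → 0.65
Power = Φ(0.65) = 0.742.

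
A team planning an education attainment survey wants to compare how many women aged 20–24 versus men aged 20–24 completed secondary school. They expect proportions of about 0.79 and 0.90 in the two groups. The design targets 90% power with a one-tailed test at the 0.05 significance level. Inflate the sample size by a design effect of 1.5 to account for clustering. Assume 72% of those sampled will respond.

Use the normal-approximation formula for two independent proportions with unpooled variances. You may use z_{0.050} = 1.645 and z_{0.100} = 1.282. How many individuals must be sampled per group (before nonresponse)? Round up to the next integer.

n = (z_α + z_β)² · [p₁(1−p₁) + p₂(1−p₂)] / (p₁ − p₂)²
  = (1.645 + 1.282)² · (0.79·0.21 + 0.90·0.10) / (-0.11)²
  = (2.927)² · (0.1659 + 0.0900) / 0.0121
  = 8.5673 · 0.2559 / 0.0121
  = 181.19
Design effect: 1.5 × 181.19 = 271.78.
Adjust for 72% response: 271.78 / 0.72 = 377.48.
Round up → n = 378 per group.

n = 378 per group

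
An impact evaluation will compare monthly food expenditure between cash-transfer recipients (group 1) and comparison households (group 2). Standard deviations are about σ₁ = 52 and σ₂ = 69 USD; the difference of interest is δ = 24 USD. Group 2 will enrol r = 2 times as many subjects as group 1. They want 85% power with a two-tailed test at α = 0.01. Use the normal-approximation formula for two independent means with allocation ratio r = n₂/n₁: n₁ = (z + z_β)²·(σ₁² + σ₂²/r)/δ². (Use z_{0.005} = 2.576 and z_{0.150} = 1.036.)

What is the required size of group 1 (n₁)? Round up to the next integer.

n₁ = (z_{α/2} + z_β)² · (σ₁² + σ₂²/r) / δ²
   = (2.576 + 1.036)² · (52² + 69²/2) / 24²
   = 13.0465 · (2704 + 2380.5) / 576
   = 13.0465 · 5084.5 / 576
   = 115.17
Round up → n₁ = 116; n₂ = r·n₁ = 2 × 116 = 232.

n₁ = 116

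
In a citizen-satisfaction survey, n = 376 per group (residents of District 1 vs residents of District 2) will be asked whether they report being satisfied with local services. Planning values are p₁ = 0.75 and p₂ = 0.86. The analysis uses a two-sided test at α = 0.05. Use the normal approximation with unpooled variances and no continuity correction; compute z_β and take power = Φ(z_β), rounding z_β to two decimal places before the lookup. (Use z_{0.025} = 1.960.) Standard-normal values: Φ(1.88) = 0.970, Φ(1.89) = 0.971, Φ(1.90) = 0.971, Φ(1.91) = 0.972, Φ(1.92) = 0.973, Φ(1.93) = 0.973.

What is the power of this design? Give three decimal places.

z_β = |p₁−p₂|·√(n/[p₁q₁+p₂q₂]) − z_{α/2}
    = 0.11 · √(376/0.3079) − 1.960
    = 0.11 · 34.9453 − 1.960
    = 3.8440 − 1.960 = 1.8840 → 1.88
Power = Φ(1.88) = 0.970.

Power ≈ 0.970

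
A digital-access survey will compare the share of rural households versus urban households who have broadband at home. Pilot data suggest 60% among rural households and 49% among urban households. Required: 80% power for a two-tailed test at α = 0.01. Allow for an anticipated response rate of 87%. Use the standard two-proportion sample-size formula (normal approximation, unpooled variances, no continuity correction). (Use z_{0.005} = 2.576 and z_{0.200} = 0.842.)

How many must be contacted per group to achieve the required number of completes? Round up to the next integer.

n = (z_{α/2} + z_β)² · [p₁(1−p₁) + p₂(1−p₂)] / (p₁ − p₂)²
  = (2.576 + 0.842)² · (0.60·0.40 + 0.49·0.51) / (0.11)²
  = (3.418)² · (0.2400 + 0.2499) / 0.0121
  = 11.6827 · 0.4899 / 0.0121
  = 473.01
Adjust for 87% response: 473.01 / 0.87 = 543.68.
Round up → n = 544 per group.

n = 544 per group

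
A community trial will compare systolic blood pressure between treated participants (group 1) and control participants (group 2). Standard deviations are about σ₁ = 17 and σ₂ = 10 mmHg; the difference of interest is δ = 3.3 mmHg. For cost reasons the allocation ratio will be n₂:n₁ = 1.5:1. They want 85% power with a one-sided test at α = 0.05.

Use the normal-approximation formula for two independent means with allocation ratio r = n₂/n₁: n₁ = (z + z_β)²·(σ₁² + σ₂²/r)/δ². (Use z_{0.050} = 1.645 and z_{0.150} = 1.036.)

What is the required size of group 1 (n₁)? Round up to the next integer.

n₁ = 235

n₁ = (z_α + z_β)² · (σ₁² + σ₂²/r) / δ²
   = (1.645 + 1.036)² · (17² + 10²/1.5) / 3.3²
   = 7.1878 · (289 + 66.6667) / 10.89
   = 7.1878 · 355.6667 / 10.89
   = 234.75
Round up → n₁ = 235; n₂ = r·n₁ = 1.5 × 235 = 353.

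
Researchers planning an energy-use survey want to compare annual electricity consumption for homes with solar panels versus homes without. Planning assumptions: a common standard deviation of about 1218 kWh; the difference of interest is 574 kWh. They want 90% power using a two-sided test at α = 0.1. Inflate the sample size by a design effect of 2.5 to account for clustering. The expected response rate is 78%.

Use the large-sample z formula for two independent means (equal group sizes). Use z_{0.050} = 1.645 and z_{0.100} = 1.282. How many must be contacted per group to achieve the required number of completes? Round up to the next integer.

n = (z_{α/2} + z_β)² · (σ₁² + σ₂²) / δ²
  = (1.645 + 1.282)² · (2·1218² = 2967048) / 574²
  = 8.5673 · 2967048 / 329476
  = 77.15
Design effect: 2.5 × 77.15 = 192.88.
Adjust for 78% response: 192.88 / 0.78 = 247.28.
Round up → n = 248 per group.

n = 248 per group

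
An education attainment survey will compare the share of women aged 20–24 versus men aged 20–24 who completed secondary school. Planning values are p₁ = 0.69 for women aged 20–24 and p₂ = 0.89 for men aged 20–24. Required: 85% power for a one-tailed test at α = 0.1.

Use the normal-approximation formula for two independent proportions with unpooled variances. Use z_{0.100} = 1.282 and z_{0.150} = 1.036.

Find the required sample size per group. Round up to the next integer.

n = (z_α + z_β)² · [p₁(1−p₁) + p₂(1−p₂)] / (p₁ − p₂)²
  = (1.282 + 1.036)² · (0.69·0.31 + 0.89·0.11) / (-0.20)²
  = (2.318)² · (0.2139 + 0.0979) / 0.0400
  = 5.3731 · 0.3118 / 0.0400
  = 41.88
Round up → n = 42 per group.

n = 42 per group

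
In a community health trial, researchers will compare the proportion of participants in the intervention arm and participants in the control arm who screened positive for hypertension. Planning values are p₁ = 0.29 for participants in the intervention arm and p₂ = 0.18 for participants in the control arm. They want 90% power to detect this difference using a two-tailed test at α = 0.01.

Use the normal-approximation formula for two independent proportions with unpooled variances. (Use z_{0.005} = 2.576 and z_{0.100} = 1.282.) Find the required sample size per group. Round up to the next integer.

n = (z_{α/2} + z_β)² · [p₁(1−p₁) + p₂(1−p₂)] / (p₁ − p₂)²
  = (2.576 + 1.282)² · (0.29·0.71 + 0.18·0.82) / (0.11)²
  = (3.858)² · (0.2059 + 0.1476) / 0.0121
  = 14.8842 · 0.3535 / 0.0121
  = 434.84
Round up → n = 435 per group.

n = 435 per group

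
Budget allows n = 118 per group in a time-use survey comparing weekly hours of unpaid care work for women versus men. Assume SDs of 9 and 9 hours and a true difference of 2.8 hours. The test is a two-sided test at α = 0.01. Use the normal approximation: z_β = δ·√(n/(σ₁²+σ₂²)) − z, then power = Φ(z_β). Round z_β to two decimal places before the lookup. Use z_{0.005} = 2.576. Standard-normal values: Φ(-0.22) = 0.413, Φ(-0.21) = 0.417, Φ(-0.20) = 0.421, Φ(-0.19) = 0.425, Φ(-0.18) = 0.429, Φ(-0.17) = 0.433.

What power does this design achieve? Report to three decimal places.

Power ≈ 0.425

z_β = δ·√(n/(σ₁²+σ₂²)) − z_{α/2}
    = 2.8 · √(118/162) − 2.576
    = 2.8 · 0.85346 − 2.576
    = 2.3897 − 2.576 = -0.1863 → -0.19
Power = Φ(-0.19) = 0.425.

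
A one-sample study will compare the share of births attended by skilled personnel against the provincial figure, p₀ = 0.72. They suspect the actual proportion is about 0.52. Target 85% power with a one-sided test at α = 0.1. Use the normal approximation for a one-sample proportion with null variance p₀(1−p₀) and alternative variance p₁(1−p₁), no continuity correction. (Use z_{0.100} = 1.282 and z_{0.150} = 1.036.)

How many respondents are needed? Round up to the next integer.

n = [z_α·√(p₀q₀) + z_β·√(p₁q₁)]² / (p₁ − p₀)²
  = [1.282·√(0.72·0.28) + 1.036·√(0.52·0.48)]² / (-0.20)²
  = [1.282·0.4490 + 1.036·0.4996]² / 0.0400
  = [1.0932]² / 0.0400
  = 29.88
Round up → n = 30.

n = 30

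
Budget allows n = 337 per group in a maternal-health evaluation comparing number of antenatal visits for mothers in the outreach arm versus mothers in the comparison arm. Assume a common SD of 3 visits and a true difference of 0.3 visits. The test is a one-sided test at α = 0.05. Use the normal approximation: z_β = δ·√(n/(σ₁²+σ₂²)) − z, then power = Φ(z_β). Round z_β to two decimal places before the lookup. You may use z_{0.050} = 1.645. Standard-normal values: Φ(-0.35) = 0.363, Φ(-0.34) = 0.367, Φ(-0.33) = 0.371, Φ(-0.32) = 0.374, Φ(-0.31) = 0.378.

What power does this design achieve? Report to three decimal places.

z_β = δ·√(n/(σ₁²+σ₂²)) − z_α
    = 0.3 · √(337/18) − 1.645
    = 0.3 · 4.32692 − 1.645
    = 1.2981 − 1.645 = -0.3469 → -0.35
Power = Φ(-0.35) = 0.363.

Power ≈ 0.363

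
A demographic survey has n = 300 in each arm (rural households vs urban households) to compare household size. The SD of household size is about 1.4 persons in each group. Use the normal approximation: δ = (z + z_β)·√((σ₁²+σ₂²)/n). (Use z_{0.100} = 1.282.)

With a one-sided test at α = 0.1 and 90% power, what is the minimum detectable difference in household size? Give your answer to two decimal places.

Minimum detectable difference ≈ 0.29 persons

δ = (z_α + z_β) · √((σ₁²+σ₂²)/n)
  = (1.282 + 1.282) · √(3.92/300)
  = 2.564 · √0.01307
  = 2.564 · 0.1143
  = 0.2931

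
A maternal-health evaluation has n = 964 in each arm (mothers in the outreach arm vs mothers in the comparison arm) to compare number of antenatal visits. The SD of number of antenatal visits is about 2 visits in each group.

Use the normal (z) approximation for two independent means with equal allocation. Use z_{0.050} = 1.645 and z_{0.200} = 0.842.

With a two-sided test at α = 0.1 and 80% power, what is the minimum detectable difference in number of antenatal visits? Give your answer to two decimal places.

δ = (z_{α/2} + z_β) · √((σ₁²+σ₂²)/n)
  = (1.645 + 0.842) · √(8/964)
  = 2.487 · √0.0083
  = 2.487 · 0.0911
  = 0.2266

Minimum detectable difference ≈ 0.23 visits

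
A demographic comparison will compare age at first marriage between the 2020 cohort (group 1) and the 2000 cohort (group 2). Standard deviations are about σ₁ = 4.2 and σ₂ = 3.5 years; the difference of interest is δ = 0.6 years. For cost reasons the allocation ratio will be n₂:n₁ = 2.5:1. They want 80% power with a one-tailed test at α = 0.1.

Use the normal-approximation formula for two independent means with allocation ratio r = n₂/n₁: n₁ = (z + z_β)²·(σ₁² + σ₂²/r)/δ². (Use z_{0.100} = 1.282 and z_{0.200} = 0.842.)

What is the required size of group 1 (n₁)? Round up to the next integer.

n₁ = 283

n₁ = (z_α + z_β)² · (σ₁² + σ₂²/r) / δ²
   = (1.282 + 0.842)² · (4.2² + 3.5²/2.5) / 0.6²
   = 4.5114 · (17.64 + 4.9) / 0.36
   = 4.5114 · 22.54 / 0.36
   = 282.46
Round up → n₁ = 283; n₂ = r·n₁ = 2.5 × 283 = 708.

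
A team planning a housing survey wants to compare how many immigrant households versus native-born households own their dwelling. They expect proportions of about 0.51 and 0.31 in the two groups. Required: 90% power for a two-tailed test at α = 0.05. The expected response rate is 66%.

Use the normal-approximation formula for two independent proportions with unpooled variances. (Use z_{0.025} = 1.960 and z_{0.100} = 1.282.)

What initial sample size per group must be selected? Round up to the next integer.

n = 185 per group

n = (z_{α/2} + z_β)² · [p₁(1−p₁) + p₂(1−p₂)] / (p₁ − p₂)²
  = (1.960 + 1.282)² · (0.51·0.49 + 0.31·0.69) / (0.20)²
  = (3.242)² · (0.2499 + 0.2139) / 0.0400
  = 10.5106 · 0.4638 / 0.0400
  = 121.87
Adjust for 66% response: 121.87 / 0.66 = 184.65.
Round up → n = 185 per group.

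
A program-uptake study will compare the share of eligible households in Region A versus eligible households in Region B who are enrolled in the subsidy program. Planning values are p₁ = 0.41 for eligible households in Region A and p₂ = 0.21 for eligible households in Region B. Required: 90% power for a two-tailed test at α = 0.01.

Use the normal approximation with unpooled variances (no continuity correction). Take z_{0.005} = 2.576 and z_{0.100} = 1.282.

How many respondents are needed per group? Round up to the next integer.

n = 152 per group

n = (z_{α/2} + z_β)² · [p₁(1−p₁) + p₂(1−p₂)] / (p₁ − p₂)²
  = (2.576 + 1.282)² · (0.41·0.59 + 0.21·0.79) / (0.20)²
  = (3.858)² · (0.2419 + 0.1659) / 0.0400
  = 14.8842 · 0.4078 / 0.0400
  = 151.74
Round up → n = 152 per group.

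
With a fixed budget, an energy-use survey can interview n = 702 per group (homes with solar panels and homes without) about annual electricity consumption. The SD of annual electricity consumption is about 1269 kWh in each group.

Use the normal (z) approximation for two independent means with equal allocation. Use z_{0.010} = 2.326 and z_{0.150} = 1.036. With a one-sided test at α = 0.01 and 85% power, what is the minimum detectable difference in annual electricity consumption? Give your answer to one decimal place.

Minimum detectable difference ≈ 227.7 kWh

δ = (z_α + z_β) · √((σ₁²+σ₂²)/n)
  = (2.326 + 1.036) · √(3220722/702)
  = 3.362 · √4587.9
  = 3.362 · 67.7342
  = 227.7224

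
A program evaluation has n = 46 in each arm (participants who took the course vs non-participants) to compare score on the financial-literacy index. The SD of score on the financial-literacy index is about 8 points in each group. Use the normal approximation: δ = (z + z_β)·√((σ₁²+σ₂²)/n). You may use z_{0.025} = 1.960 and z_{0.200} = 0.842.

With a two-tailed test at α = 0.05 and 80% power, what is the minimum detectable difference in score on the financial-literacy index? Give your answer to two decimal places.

Minimum detectable difference ≈ 4.67 points

δ = (z_{α/2} + z_β) · √((σ₁²+σ₂²)/n)
  = (1.960 + 0.842) · √(128/46)
  = 2.802 · √2.7826
  = 2.802 · 1.6681
  = 4.6741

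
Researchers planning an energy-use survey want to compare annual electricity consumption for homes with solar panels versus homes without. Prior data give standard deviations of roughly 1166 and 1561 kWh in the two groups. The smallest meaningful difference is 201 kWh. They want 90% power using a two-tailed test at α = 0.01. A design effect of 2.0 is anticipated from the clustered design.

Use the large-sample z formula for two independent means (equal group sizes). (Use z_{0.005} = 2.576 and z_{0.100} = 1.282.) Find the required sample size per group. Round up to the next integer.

n = 2798 per group

n = (z_{α/2} + z_β)² · (σ₁² + σ₂²) / δ²
  = (2.576 + 1.282)² · (1166² + 1561² = 3796277) / 201²
  = 14.8842 · 3796277 / 40401
  = 1398.59
Design effect: 2.0 × 1398.59 = 2797.18.
Round up → n = 2798 per group.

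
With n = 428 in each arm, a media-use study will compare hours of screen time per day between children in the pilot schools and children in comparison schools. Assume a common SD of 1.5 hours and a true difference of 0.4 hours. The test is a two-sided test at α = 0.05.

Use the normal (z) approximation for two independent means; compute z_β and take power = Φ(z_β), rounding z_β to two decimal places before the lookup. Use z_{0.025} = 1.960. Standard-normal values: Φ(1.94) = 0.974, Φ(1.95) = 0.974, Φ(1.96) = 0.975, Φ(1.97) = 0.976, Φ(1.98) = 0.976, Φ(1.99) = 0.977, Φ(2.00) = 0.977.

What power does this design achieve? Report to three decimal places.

z_β = δ·√(n/(σ₁²+σ₂²)) − z_{α/2}
    = 0.4 · √(428/4.5) − 1.960
    = 0.4 · 9.75249 − 1.960
    = 3.9010 − 1.960 = 1.9410 → 1.94
Power = Φ(1.94) = 0.974.

Power ≈ 0.974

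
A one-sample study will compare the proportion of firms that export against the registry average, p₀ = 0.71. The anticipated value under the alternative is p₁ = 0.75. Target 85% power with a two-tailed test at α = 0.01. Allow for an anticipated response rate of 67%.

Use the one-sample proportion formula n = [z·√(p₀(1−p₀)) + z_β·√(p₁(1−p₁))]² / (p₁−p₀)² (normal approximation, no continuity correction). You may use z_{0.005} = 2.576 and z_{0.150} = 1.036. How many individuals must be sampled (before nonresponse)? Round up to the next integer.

n = [z_{α/2}·√(p₀q₀) + z_β·√(p₁q₁)]² / (p₁ − p₀)²
  = [2.576·√(0.71·0.29) + 1.036·√(0.75·0.25)]² / (0.04)²
  = [2.576·0.4538 + 1.036·0.4330]² / 0.0016
  = [1.6175]² / 0.0016
  = 1635.18
Adjust for 67% response: 1635.18 / 0.67 = 2440.56.
Round up → n = 2441.

n = 2441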